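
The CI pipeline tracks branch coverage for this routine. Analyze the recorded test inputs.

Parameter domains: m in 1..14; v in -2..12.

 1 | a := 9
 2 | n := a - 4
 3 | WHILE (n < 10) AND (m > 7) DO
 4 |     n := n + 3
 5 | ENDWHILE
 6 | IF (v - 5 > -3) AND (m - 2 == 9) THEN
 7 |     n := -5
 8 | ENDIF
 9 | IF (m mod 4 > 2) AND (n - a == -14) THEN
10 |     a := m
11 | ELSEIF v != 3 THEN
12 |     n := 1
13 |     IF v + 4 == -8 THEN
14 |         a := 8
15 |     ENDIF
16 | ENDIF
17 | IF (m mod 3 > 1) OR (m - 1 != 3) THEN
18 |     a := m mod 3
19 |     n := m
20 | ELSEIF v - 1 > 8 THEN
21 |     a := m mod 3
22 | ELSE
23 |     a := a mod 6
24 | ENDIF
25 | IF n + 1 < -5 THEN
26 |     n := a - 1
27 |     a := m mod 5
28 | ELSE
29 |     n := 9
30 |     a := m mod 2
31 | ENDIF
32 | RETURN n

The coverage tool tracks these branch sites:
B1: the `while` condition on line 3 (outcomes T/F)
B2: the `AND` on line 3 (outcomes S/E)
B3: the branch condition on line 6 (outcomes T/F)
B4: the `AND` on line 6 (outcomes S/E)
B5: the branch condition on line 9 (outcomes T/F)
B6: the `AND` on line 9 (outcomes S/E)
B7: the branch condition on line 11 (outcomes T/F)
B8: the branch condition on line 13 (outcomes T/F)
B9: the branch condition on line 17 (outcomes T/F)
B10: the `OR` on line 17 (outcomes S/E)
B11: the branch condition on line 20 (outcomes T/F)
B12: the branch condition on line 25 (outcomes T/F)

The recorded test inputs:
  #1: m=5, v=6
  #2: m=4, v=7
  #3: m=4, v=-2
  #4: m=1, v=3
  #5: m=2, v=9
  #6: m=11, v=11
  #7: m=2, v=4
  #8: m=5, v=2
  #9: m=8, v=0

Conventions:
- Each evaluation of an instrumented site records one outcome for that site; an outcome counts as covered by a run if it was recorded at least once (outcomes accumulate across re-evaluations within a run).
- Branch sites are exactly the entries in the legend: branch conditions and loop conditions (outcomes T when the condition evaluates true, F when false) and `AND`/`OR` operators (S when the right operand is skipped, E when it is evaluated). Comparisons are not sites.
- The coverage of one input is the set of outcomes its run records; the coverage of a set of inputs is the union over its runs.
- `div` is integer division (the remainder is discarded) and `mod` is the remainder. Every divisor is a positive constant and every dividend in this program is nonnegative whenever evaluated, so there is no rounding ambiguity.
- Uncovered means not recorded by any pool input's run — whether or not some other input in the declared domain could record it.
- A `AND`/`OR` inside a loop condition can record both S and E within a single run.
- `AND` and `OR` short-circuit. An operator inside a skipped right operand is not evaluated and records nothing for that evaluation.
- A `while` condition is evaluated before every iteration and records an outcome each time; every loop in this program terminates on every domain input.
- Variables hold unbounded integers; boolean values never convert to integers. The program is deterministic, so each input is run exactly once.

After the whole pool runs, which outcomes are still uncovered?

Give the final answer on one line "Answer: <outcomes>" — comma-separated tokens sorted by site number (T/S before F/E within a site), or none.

run #1 (m=5, v=6) runs B2->E, B1->F, B4->E, B3->F, B6->S, B5->F, B7->T, B8->F, B10->S, B9->T, B12->F; records B1=F, B2=E, B3=F, B4=E, B5=F, B6=S, B7=T, B8=F, B9=T, B10=S, B12=F
run #2 (m=4, v=7) runs B2->E, B1->F, B4->E, B3->F, B6->S, B5->F, B7->T, B8->F, B10->E, B9->F, B11->F, B12->F; records B1=F, B2=E, B3=F, B4=E, B5=F, B6=S, B7=T, B8=F, B9=F, B10=E, B11=F, B12=F
run #3 (m=4, v=-2) runs B2->E, B1->F, B4->S, B3->F, B6->S, B5->F, B7->T, B8->F, B10->E, B9->F, B11->F, B12->F; records B1=F, B2=E, B3=F, B4=S, B5=F, B6=S, B7=T, B8=F, B9=F, B10=E, B11=F, B12=F
run #4 (m=1, v=3) runs B2->E, B1->F, B4->E, B3->F, B6->S, B5->F, B7->F, B10->E, B9->T, B12->F; records B1=F, B2=E, B3=F, B4=E, B5=F, B6=S, B7=F, B9=T, B10=E, B12=F
run #5 (m=2, v=9) runs B2->E, B1->F, B4->E, B3->F, B6->S, B5->F, B7->T, B8->F, B10->S, B9->T, B12->F; records B1=F, B2=E, B3=F, B4=E, B5=F, B6=S, B7=T, B8=F, B9=T, B10=S, B12=F
run #6 (m=11, v=11) runs B2->E, B1->T, B2->E, B1->T, B2->S, B1->F, B4->E, B3->T, B6->E, B5->T, B10->S, B9->T, B12->F; records B1=T, B1=F, B2=S, B2=E, B3=T, B4=E, B5=T, B6=E, B9=T, B10=S, B12=F
run #7 (m=2, v=4) runs B2->E, B1->F, B4->E, B3->F, B6->S, B5->F, B7->T, B8->F, B10->S, B9->T, B12->F; records B1=F, B2=E, B3=F, B4=E, B5=F, B6=S, B7=T, B8=F, B9=T, B10=S, B12=F
run #8 (m=5, v=2) runs B2->E, B1->F, B4->S, B3->F, B6->S, B5->F, B7->T, B8->F, B10->S, B9->T, B12->F; records B1=F, B2=E, B3=F, B4=S, B5=F, B6=S, B7=T, B8=F, B9=T, B10=S, B12=F
run #9 (m=8, v=0) runs B2->E, B1->T, B2->E, B1->T, B2->S, B1->F, B4->S, B3->F, B6->S, B5->F, B7->T, B8->F, B10->S, B9->T, ...; records B1=T, B1=F, B2=S, B2=E, B3=F, B4=S, B5=F, B6=S, B7=T, B8=F, B9=T, B10=S, B12=F
union over the pool: B1=T, B1=F, B2=S, B2=E, B3=T, B3=F, B4=S, B4=E, B5=T, B5=F, B6=S, B6=E, B7=T, B7=F, B8=F, B9=T, B9=F, B10=S, B10=E, B11=F, B12=F
uncovered (3 of 24): B8=T, B11=T, B12=T

Answer: B8=T, B11=T, B12=T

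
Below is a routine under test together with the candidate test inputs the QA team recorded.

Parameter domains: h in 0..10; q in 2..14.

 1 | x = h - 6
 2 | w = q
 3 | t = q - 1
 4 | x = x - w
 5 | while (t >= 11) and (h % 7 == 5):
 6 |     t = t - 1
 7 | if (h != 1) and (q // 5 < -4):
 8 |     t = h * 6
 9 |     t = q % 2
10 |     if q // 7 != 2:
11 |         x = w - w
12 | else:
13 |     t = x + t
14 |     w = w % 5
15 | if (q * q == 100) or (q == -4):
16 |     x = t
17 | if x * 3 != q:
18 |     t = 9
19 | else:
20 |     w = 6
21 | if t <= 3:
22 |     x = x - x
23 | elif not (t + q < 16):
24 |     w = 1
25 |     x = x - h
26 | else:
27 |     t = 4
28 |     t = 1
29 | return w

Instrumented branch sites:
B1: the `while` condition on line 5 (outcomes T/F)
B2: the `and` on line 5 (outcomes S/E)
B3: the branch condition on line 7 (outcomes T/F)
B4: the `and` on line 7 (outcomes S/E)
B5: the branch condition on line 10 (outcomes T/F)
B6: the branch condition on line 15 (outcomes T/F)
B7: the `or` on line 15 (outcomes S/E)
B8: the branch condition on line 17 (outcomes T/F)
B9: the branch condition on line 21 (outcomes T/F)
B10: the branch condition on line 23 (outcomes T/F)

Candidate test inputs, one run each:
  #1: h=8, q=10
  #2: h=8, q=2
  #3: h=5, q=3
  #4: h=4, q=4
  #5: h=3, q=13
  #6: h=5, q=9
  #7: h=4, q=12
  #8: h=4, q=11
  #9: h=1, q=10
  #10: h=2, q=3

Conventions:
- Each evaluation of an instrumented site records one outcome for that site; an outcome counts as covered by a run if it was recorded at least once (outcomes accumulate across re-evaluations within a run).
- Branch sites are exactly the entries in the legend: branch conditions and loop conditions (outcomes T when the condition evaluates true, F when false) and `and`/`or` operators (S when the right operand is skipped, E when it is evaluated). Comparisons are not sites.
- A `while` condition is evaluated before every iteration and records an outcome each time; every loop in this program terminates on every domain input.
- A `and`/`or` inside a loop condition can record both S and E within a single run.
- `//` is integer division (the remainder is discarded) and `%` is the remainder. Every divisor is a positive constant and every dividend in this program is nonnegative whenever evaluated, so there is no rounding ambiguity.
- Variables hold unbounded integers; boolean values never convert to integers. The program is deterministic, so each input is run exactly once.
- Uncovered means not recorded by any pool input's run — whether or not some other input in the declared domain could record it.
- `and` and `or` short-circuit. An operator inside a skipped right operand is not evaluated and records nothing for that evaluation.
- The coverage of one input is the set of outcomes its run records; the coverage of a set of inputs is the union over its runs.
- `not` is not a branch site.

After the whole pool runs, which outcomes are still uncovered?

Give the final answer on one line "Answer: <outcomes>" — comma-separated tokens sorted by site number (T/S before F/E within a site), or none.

input #1, h=8, q=10: events B2->S, B1->F, B4->E, B3->F, B7->S, B6->T, B8->T, B9->F, B10->T; outcomes B1=F, B2=S, B3=F, B4=E, B6=T, B7=S, B8=T, B9=F, B10=T
input #2, h=8, q=2: events B2->S, B1->F, B4->E, B3->F, B7->E, B6->F, B8->T, B9->F, B10->F; outcomes B1=F, B2=S, B3=F, B4=E, B6=F, B7=E, B8=T, B9=F, B10=F
input #3, h=5, q=3: events B2->S, B1->F, B4->E, B3->F, B7->E, B6->F, B8->T, B9->F, B10->F; outcomes B1=F, B2=S, B3=F, B4=E, B6=F, B7=E, B8=T, B9=F, B10=F
input #4, h=4, q=4: events B2->S, B1->F, B4->E, B3->F, B7->E, B6->F, B8->T, B9->F, B10->F; outcomes B1=F, B2=S, B3=F, B4=E, B6=F, B7=E, B8=T, B9=F, B10=F
input #5, h=3, q=13: events B2->E, B1->F, B4->E, B3->F, B7->E, B6->F, B8->T, B9->F, B10->T; outcomes B1=F, B2=E, B3=F, B4=E, B6=F, B7=E, B8=T, B9=F, B10=T
input #6, h=5, q=9: events B2->S, B1->F, B4->E, B3->F, B7->E, B6->F, B8->T, B9->F, B10->T; outcomes B1=F, B2=S, B3=F, B4=E, B6=F, B7=E, B8=T, B9=F, B10=T
input #7, h=4, q=12: events B2->E, B1->F, B4->E, B3->F, B7->E, B6->F, B8->T, B9->F, B10->T; outcomes B1=F, B2=E, B3=F, B4=E, B6=F, B7=E, B8=T, B9=F, B10=T
input #8, h=4, q=11: events B2->S, B1->F, B4->E, B3->F, B7->E, B6->F, B8->T, B9->F, B10->T; outcomes B1=F, B2=S, B3=F, B4=E, B6=F, B7=E, B8=T, B9=F, B10=T
input #9, h=1, q=10: events B2->S, B1->F, B4->S, B3->F, B7->S, B6->T, B8->T, B9->F, B10->T; outcomes B1=F, B2=S, B3=F, B4=S, B6=T, B7=S, B8=T, B9=F, B10=T
input #10, h=2, q=3: events B2->S, B1->F, B4->E, B3->F, B7->E, B6->F, B8->T, B9->F, B10->F; outcomes B1=F, B2=S, B3=F, B4=E, B6=F, B7=E, B8=T, B9=F, B10=F
union over the pool: B1=F, B2=S, B2=E, B3=F, B4=S, B4=E, B6=T, B6=F, B7=S, B7=E, B8=T, B9=F, B10=T, B10=F
uncovered (6 of 20): B1=T, B3=T, B5=T, B5=F, B8=F, B9=T

Answer: B1=T, B3=T, B5=T, B5=F, B8=F, B9=T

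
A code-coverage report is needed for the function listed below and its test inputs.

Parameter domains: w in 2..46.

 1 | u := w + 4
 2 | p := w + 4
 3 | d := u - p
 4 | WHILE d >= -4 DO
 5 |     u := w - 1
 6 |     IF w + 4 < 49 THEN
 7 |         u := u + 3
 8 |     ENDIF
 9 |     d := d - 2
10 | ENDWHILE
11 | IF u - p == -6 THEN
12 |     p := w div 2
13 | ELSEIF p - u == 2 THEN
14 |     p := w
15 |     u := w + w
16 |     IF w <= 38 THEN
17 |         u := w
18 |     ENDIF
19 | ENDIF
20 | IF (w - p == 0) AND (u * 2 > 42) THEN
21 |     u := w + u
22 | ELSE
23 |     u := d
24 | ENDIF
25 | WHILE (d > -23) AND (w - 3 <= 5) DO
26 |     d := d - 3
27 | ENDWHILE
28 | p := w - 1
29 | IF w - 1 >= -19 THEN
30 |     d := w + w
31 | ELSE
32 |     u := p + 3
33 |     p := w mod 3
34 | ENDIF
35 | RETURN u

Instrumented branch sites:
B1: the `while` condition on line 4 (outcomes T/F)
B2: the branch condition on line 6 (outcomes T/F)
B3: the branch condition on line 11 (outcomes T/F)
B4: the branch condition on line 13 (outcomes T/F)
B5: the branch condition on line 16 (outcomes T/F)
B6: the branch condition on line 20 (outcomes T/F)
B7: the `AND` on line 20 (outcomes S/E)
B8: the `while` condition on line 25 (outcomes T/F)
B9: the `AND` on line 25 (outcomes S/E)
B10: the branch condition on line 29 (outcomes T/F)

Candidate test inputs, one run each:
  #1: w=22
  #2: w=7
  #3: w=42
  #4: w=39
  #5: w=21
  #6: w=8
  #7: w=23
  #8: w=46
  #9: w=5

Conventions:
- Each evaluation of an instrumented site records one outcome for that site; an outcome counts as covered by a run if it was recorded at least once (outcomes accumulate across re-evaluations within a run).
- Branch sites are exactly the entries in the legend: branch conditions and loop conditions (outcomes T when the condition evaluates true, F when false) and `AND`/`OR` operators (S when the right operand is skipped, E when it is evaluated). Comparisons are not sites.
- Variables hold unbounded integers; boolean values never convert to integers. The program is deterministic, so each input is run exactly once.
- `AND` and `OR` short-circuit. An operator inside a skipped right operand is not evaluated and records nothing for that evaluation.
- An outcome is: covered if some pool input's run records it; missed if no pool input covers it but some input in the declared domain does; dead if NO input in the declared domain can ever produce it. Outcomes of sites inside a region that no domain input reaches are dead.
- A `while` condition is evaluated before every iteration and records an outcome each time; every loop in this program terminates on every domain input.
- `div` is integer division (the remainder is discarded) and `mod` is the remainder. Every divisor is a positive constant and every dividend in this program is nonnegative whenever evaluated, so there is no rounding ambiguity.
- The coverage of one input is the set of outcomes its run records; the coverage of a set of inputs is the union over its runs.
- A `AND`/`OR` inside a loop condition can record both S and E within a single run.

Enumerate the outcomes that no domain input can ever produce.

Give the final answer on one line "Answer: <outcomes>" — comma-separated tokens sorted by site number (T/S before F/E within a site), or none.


sweeping the full domain (45 inputs) for each outcome:
  B3=T: zero occurrences over every domain input -> dead
  B10=F: zero occurrences over every domain input -> dead
  reachable outcomes have witnesses, e.g. B1=T (e.g. w=2), B1=F (e.g. w=2), B2=T (e.g. w=2), B2=F (e.g. w=45)
Answer: B3=T, B10=F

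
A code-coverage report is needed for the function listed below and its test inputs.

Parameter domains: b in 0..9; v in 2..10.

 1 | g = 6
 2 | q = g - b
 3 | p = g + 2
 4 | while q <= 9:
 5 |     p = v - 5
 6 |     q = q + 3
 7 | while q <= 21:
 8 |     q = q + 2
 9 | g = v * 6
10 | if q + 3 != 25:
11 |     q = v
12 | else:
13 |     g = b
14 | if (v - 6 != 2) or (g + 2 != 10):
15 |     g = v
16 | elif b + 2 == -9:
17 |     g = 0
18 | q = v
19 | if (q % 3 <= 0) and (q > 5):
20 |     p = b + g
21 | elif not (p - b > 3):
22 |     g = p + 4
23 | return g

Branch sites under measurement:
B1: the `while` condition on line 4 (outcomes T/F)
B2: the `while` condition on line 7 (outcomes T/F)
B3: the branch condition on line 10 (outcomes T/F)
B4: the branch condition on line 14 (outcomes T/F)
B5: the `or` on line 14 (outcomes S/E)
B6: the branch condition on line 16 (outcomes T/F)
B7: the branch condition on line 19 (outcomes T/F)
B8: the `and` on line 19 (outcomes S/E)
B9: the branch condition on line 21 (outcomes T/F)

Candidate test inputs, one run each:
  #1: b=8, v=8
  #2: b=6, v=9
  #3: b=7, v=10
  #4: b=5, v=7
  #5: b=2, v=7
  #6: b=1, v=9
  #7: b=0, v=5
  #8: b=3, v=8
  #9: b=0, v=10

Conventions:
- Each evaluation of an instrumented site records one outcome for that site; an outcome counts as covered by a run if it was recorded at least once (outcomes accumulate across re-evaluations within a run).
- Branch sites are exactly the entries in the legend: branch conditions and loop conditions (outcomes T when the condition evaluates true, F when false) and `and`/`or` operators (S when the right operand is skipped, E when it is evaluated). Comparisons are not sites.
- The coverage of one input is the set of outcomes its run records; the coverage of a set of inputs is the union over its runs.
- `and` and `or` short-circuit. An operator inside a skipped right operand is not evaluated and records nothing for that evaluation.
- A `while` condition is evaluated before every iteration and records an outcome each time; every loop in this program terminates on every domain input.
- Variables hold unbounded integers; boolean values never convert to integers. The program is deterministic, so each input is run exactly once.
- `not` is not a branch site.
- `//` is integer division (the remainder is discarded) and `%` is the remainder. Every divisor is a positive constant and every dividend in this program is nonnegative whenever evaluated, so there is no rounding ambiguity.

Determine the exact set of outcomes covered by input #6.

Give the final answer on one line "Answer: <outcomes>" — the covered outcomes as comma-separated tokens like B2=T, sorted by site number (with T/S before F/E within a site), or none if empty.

Event log for input #6 (b=1, v=9):
  B1->T, B1->T, B1->F, B2->T, B2->T, B2->T, B2->T, B2->T, B2->T, B2->F
  B3->T, B5->S, B4->T, B8->E, B7->T
collecting distinct outcomes: B1=T, B1=F, B2=T, B2=F, B3=T, B4=T, B5=S, B7=T, B8=E

Answer: B1=T, B1=F, B2=T, B2=F, B3=T, B4=T, B5=S, B7=T, B8=E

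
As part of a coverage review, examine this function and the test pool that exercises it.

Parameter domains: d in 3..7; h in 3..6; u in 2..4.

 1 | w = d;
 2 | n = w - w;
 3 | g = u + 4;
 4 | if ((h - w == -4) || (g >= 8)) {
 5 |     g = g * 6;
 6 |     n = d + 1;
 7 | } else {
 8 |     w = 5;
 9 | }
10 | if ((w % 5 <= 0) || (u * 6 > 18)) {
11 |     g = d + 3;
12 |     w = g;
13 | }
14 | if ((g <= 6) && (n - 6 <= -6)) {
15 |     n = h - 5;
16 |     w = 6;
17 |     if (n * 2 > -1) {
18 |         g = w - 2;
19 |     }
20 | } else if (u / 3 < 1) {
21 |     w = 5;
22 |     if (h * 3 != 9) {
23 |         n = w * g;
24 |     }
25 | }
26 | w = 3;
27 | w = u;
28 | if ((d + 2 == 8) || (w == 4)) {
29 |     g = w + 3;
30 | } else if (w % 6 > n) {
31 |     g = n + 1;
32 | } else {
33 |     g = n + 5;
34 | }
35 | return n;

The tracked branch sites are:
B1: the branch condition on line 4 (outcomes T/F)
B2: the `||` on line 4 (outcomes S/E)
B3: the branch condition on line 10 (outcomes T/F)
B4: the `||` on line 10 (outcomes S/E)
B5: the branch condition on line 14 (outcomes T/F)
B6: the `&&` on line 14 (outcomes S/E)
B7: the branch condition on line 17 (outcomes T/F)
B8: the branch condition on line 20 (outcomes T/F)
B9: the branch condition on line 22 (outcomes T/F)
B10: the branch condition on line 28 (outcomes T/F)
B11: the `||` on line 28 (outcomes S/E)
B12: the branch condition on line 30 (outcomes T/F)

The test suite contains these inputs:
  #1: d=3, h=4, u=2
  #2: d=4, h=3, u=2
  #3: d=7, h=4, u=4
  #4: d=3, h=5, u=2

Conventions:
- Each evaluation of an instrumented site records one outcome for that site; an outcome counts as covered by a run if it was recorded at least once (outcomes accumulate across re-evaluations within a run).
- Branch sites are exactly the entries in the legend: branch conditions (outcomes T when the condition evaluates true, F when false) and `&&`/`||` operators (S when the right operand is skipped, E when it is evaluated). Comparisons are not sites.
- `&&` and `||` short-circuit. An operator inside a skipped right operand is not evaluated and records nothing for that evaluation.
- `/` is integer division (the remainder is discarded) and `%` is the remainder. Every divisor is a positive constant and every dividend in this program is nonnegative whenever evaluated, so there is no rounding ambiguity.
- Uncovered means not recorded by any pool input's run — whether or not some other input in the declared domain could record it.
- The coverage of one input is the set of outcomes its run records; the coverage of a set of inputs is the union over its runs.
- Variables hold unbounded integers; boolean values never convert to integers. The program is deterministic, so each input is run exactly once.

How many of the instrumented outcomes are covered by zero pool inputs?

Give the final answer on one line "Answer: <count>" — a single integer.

input #1, d=3, h=4, u=2: events B2->E, B1->F, B4->S, B3->T, B6->E, B5->T, B7->F, B11->E, B10->F, B12->T; outcomes B1=F, B2=E, B3=T, B4=S, B5=T, B6=E, B7=F, B10=F, B11=E, B12=T
input #2, d=4, h=3, u=2: events B2->E, B1->F, B4->S, B3->T, B6->S, B5->F, B8->T, B9->F, B11->E, B10->F, B12->T; outcomes B1=F, B2=E, B3=T, B4=S, B5=F, B6=S, B8=T, B9=F, B10=F, B11=E, B12=T
input #3, d=7, h=4, u=4: events B2->E, B1->T, B4->E, B3->T, B6->S, B5->F, B8->F, B11->E, B10->T; outcomes B1=T, B2=E, B3=T, B4=E, B5=F, B6=S, B8=F, B10=T, B11=E
input #4, d=3, h=5, u=2: events B2->E, B1->F, B4->S, B3->T, B6->E, B5->T, B7->T, B11->E, B10->F, B12->T; outcomes B1=F, B2=E, B3=T, B4=S, B5=T, B6=E, B7=T, B10=F, B11=E, B12=T
union over the pool: B1=T, B1=F, B2=E, B3=T, B4=S, B4=E, B5=T, B5=F, B6=S, B6=E, B7=T, B7=F, B8=T, B8=F, B9=F, B10=T, B10=F, B11=E, B12=T
uncovered (5 of 24): B2=S, B3=F, B9=T, B11=S, B12=F

Answer: 5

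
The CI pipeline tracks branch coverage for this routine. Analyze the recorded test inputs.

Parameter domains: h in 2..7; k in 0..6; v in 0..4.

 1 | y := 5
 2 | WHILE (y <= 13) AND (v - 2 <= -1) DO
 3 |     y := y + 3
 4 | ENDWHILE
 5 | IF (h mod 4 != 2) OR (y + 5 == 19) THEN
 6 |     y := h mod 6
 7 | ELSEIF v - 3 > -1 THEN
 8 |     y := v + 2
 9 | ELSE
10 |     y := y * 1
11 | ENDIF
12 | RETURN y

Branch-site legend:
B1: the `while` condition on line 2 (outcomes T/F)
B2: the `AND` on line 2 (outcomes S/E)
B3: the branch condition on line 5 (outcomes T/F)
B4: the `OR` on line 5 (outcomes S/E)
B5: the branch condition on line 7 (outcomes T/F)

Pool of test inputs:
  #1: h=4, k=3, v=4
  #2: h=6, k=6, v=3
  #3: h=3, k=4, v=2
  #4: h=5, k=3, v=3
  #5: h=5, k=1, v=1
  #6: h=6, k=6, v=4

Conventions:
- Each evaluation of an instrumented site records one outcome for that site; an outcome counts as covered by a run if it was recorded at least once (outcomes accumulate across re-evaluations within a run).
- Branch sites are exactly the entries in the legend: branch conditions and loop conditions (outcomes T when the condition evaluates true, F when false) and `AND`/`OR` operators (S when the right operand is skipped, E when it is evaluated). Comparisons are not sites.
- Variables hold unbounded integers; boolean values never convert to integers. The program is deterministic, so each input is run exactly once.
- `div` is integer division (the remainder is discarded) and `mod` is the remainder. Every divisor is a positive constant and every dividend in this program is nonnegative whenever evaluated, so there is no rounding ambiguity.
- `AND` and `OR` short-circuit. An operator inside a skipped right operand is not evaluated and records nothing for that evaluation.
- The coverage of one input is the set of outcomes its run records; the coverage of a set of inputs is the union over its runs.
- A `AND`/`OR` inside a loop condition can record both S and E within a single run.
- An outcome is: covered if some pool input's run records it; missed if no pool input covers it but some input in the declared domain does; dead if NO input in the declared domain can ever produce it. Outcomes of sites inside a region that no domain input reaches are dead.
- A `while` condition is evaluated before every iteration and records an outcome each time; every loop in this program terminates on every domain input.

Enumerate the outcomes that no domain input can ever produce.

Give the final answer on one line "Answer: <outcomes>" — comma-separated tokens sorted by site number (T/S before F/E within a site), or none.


sweeping the full domain (210 inputs) for each outcome:
  reachable outcomes have witnesses, e.g. B1=T (e.g. h=2, k=0, v=0), B1=F (e.g. h=2, k=0, v=0), B2=S (e.g. h=2, k=0, v=0), B2=E (e.g. h=2, k=0, v=0)
Answer: none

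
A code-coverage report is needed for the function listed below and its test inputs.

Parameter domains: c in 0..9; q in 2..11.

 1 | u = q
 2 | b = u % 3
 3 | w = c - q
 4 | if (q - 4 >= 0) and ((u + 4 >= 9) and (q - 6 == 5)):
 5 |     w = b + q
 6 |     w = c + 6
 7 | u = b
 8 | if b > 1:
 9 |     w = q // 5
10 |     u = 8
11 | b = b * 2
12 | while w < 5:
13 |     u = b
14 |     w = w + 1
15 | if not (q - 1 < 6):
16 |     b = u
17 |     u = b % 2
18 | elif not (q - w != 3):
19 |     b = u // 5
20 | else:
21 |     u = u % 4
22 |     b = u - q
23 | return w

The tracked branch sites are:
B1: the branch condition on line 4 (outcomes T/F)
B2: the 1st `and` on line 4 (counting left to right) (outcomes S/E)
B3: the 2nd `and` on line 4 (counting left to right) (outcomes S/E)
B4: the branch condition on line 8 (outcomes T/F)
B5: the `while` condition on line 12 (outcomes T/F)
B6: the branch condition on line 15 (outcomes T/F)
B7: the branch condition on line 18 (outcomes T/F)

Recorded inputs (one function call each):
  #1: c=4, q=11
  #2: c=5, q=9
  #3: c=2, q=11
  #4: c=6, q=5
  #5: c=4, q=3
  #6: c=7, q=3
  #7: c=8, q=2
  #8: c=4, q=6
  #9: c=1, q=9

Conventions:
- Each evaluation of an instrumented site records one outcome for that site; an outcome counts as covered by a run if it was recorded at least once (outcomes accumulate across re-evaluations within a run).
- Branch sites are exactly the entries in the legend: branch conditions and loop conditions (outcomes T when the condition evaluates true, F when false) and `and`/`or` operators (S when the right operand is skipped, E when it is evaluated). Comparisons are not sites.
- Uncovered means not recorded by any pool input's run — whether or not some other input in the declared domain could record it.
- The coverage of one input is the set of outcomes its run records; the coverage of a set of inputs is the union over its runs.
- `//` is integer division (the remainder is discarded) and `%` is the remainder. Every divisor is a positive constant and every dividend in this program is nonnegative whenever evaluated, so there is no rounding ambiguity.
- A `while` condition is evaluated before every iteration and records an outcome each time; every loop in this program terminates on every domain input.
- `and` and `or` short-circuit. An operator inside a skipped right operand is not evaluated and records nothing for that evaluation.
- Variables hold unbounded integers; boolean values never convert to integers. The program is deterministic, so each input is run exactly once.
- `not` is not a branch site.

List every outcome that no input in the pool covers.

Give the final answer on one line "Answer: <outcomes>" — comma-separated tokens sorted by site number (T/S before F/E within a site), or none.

input #1, c=4, q=11: outcomes B1=T, B2=E, B3=E, B4=T, B5=T, B5=F, B6=T
input #2, c=5, q=9: outcomes B1=F, B2=E, B3=E, B4=F, B5=T, B5=F, B6=T
input #3, c=2, q=11: outcomes B1=T, B2=E, B3=E, B4=T, B5=T, B5=F, B6=T
input #4, c=6, q=5: outcomes B1=F, B2=E, B3=E, B4=T, B5=T, B5=F, B6=F, B7=F
input #5, c=4, q=3: outcomes B1=F, B2=S, B4=F, B5=T, B5=F, B6=F, B7=F
input #6, c=7, q=3: outcomes B1=F, B2=S, B4=F, B5=T, B5=F, B6=F, B7=F
input #7, c=8, q=2: outcomes B1=F, B2=S, B4=T, B5=T, B5=F, B6=F, B7=F
input #8, c=4, q=6: outcomes B1=F, B2=E, B3=E, B4=F, B5=T, B5=F, B6=F, B7=F
input #9, c=1, q=9: outcomes B1=F, B2=E, B3=E, B4=F, B5=T, B5=F, B6=T
union over the pool: B1=T, B1=F, B2=S, B2=E, B3=E, B4=T, B4=F, B5=T, B5=F, B6=T, B6=F, B7=F
uncovered (2 of 14): B3=S, B7=T

Answer: B3=S, B7=T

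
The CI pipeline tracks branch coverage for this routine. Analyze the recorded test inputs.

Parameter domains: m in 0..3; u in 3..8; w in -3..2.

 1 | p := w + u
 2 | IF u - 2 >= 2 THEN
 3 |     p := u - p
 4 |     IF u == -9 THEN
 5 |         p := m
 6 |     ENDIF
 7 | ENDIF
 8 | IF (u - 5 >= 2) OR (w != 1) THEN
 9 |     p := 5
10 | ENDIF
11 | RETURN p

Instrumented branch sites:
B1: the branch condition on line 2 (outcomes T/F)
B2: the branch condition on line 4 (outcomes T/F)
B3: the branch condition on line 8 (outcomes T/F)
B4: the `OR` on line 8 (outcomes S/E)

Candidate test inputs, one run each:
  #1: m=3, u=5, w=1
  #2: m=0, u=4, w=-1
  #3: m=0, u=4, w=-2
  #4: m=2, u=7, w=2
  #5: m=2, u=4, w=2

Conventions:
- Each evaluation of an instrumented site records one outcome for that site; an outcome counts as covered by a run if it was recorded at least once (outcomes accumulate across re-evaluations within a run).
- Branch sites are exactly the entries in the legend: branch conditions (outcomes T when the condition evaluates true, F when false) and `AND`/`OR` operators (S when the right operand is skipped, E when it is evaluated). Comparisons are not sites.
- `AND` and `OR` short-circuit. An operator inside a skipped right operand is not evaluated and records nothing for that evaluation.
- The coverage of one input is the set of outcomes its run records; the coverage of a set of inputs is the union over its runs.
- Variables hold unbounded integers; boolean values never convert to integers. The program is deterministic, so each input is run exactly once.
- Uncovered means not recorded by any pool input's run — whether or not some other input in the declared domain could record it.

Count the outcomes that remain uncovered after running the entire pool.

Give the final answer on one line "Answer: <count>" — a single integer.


run #1 (m=3, u=5, w=1) runs B1->T, B2->F, B4->E, B3->F; records B1=T, B2=F, B3=F, B4=E
run #2 (m=0, u=4, w=-1) runs B1->T, B2->F, B4->E, B3->T; records B1=T, B2=F, B3=T, B4=E
run #3 (m=0, u=4, w=-2) runs B1->T, B2->F, B4->E, B3->T; records B1=T, B2=F, B3=T, B4=E
run #4 (m=2, u=7, w=2) runs B1->T, B2->F, B4->S, B3->T; records B1=T, B2=F, B3=T, B4=S
run #5 (m=2, u=4, w=2) runs B1->T, B2->F, B4->E, B3->T; records B1=T, B2=F, B3=T, B4=E
union over the pool: B1=T, B2=F, B3=T, B3=F, B4=S, B4=E
uncovered (2 of 8): B1=F, B2=T
Answer: 2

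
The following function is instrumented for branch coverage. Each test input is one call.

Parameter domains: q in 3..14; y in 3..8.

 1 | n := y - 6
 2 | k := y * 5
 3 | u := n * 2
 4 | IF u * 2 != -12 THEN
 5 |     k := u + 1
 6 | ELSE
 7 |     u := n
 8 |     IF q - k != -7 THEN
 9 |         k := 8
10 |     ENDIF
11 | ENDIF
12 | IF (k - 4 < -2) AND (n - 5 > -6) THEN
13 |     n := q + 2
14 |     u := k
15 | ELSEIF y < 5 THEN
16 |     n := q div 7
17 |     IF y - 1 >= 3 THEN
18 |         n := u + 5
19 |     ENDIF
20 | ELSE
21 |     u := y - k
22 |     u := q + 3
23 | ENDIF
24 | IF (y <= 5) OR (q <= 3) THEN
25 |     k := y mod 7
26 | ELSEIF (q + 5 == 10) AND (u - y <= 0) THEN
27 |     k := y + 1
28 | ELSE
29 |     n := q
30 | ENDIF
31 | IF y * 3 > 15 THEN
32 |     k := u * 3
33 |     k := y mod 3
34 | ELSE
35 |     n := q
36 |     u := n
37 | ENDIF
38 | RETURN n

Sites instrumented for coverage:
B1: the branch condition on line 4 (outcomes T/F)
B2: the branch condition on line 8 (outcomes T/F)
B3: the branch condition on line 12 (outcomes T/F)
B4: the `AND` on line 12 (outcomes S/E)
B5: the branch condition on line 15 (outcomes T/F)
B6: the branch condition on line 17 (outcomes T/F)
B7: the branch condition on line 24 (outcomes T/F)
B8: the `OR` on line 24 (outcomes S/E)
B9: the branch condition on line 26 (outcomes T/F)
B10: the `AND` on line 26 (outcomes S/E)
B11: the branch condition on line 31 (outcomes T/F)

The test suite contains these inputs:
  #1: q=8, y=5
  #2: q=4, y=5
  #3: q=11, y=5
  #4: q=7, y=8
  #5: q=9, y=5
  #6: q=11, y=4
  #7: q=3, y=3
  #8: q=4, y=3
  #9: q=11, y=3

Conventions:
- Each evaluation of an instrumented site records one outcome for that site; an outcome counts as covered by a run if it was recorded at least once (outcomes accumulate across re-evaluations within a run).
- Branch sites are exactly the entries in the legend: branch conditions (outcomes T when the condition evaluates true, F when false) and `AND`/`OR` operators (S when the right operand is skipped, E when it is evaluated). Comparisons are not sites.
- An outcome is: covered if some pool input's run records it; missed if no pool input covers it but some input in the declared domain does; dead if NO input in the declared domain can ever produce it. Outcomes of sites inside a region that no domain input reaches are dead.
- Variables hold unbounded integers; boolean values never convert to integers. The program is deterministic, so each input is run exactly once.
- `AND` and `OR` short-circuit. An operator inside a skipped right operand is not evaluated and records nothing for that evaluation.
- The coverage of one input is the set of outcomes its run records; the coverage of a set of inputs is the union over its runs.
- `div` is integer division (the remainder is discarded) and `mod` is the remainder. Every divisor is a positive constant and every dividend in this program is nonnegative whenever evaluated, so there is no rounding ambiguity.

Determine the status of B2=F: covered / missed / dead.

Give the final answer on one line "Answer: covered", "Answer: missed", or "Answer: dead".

no pool input records B2=F
but domain input (q=8, y=3) does record it -> reachable, so missed

Answer: missed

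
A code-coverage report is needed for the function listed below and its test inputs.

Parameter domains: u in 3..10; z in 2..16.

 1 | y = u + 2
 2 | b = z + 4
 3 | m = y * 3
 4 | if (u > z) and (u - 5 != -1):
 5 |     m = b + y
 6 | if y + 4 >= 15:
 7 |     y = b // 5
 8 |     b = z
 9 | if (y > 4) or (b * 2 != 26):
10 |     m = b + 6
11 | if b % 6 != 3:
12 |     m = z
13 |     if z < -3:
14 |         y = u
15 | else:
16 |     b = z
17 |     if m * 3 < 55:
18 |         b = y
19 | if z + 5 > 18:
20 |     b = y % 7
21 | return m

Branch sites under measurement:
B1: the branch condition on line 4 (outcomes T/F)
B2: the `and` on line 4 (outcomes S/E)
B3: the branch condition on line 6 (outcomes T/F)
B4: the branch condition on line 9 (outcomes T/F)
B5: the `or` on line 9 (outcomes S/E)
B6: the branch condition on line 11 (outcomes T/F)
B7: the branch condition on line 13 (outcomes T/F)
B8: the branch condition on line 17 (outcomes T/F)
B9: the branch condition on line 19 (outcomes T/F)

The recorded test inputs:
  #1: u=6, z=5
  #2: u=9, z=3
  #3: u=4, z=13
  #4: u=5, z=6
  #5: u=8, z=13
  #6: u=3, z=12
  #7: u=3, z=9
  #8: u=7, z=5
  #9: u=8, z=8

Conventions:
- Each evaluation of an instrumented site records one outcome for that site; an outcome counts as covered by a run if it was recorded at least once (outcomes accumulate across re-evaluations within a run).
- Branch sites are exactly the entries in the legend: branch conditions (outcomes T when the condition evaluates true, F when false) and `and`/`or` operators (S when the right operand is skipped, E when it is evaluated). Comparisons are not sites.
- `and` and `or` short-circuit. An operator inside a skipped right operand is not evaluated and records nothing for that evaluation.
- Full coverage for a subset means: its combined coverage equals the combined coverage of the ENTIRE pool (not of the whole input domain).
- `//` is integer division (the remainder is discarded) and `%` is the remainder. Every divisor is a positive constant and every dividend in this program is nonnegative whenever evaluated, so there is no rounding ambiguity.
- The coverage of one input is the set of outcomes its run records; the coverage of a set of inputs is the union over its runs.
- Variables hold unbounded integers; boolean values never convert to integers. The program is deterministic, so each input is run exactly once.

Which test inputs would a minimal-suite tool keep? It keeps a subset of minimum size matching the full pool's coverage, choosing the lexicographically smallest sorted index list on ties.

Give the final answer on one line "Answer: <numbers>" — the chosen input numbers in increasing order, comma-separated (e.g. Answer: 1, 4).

#1 (u=6, z=5) -> B2->E, B1->T, B3->F, B5->S, B4->T, B6->F, B8->T, B9->F; covered: B1=T, B2=E, B3=F, B4=T, B5=S, B6=F, B8=T, B9=F
#2 (u=9, z=3) -> B2->E, B1->T, B3->T, B5->E, B4->T, B6->F, B8->T, B9->F; covered: B1=T, B2=E, B3=T, B4=T, B5=E, B6=F, B8=T, B9=F
#3 (u=4, z=13) -> B2->S, B1->F, B3->F, B5->S, B4->T, B6->T, B7->F, B9->F; covered: B1=F, B2=S, B3=F, B4=T, B5=S, B6=T, B7=F, B9=F
#4 (u=5, z=6) -> B2->S, B1->F, B3->F, B5->S, B4->T, B6->T, B7->F, B9->F; covered: B1=F, B2=S, B3=F, B4=T, B5=S, B6=T, B7=F, B9=F
#5 (u=8, z=13) -> B2->S, B1->F, B3->F, B5->S, B4->T, B6->T, B7->F, B9->F; covered: B1=F, B2=S, B3=F, B4=T, B5=S, B6=T, B7=F, B9=F
#6 (u=3, z=12) -> B2->S, B1->F, B3->F, B5->S, B4->T, B6->T, B7->F, B9->F; covered: B1=F, B2=S, B3=F, B4=T, B5=S, B6=T, B7=F, B9=F
#7 (u=3, z=9) -> B2->S, B1->F, B3->F, B5->S, B4->T, B6->T, B7->F, B9->F; covered: B1=F, B2=S, B3=F, B4=T, B5=S, B6=T, B7=F, B9=F
#8 (u=7, z=5) -> B2->E, B1->T, B3->F, B5->S, B4->T, B6->F, B8->T, B9->F; covered: B1=T, B2=E, B3=F, B4=T, B5=S, B6=F, B8=T, B9=F
#9 (u=8, z=8) -> B2->S, B1->F, B3->F, B5->S, B4->T, B6->T, B7->F, B9->F; covered: B1=F, B2=S, B3=F, B4=T, B5=S, B6=T, B7=F, B9=F
pool-wide coverage (14 outcomes): B1=T, B1=F, B2=S, B2=E, B3=T, B3=F, B4=T, B5=S, B5=E, B6=T, B6=F, B7=F, B8=T, B9=F
size 1 is not enough: best union over all size-1 subsets is 8/14
the canonical winner is {2, 3}: size 2, full 14-outcome coverage, earliest index list among size-2 covers

Answer: 2, 3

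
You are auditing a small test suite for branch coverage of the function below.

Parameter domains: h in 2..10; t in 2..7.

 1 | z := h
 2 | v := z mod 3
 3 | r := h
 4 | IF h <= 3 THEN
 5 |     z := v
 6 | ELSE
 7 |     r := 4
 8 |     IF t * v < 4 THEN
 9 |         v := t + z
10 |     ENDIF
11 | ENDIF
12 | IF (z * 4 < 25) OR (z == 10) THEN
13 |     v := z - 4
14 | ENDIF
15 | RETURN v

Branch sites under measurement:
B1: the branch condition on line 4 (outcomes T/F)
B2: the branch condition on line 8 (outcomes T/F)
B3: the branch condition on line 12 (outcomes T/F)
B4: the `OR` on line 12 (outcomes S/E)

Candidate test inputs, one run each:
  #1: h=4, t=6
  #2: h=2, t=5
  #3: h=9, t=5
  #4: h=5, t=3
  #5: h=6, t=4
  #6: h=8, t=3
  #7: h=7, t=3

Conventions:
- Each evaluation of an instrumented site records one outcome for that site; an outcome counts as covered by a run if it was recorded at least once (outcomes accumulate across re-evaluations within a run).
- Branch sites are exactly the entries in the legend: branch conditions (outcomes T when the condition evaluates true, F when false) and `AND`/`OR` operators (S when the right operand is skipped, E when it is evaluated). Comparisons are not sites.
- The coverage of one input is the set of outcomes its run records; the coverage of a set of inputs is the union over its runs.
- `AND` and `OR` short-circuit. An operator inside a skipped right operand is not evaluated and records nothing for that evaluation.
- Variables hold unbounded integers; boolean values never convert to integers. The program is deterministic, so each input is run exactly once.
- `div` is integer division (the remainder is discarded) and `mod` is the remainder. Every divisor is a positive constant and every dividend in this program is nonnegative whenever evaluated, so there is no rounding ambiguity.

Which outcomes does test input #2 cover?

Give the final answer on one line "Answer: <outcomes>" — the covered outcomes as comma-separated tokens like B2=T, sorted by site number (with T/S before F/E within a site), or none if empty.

Running input #2 (h=2, t=5), event by event:
  B1->T, B4->S, B3->T
collecting distinct outcomes: B1=T, B3=T, B4=S

Answer: B1=T, B3=T, B4=S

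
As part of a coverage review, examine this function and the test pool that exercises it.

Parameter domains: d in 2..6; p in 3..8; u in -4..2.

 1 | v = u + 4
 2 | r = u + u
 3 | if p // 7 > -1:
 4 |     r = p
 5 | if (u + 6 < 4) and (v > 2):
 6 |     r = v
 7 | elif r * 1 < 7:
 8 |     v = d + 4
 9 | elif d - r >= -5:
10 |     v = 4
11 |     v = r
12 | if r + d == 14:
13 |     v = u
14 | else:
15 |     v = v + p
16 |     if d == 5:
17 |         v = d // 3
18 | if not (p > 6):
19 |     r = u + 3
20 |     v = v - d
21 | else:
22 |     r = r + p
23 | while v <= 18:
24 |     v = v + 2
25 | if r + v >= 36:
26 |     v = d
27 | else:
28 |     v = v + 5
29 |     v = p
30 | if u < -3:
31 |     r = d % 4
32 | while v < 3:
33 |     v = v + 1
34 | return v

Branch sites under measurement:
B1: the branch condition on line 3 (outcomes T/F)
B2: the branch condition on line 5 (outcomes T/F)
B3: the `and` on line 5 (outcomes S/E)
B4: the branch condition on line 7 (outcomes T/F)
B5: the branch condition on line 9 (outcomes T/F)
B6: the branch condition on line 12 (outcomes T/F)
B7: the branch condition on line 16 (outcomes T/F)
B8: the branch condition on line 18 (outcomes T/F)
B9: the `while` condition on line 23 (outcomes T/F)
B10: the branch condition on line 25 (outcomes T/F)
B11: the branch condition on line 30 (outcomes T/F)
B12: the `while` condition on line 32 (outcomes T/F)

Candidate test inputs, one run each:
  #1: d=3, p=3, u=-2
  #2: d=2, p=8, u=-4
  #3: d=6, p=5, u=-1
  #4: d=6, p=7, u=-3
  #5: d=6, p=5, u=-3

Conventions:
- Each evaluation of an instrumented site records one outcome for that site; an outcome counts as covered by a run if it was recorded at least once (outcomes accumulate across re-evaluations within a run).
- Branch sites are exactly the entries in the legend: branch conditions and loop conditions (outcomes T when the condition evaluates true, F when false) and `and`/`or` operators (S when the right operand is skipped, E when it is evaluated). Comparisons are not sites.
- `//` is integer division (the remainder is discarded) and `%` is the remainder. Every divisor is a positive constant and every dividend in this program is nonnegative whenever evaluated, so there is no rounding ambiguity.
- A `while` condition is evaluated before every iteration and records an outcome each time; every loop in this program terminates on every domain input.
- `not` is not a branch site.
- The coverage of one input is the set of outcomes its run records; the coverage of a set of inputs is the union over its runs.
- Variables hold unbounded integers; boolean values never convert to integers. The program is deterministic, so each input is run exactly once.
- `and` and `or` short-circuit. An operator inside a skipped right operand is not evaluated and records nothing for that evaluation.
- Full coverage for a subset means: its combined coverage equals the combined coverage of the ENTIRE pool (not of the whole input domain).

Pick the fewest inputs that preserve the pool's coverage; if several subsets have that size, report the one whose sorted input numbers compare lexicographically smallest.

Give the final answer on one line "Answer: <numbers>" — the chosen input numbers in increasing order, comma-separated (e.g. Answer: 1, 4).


input #1, d=3, p=3, u=-2: events B1->T, B3->S, B2->F, B4->T, B6->F, B7->F, B8->T, B9->T, B9->T, B9->T, B9->T, B9->T, B9->T, B9->F, ...; outcomes B1=T, B2=F, B3=S, B4=T, B6=F, B7=F, B8=T, B9=T, B9=F, B10=F, B11=F, B12=F
input #2, d=2, p=8, u=-4: events B1->T, B3->E, B2->F, B4->F, B5->F, B6->F, B7->F, B8->F, B9->T, B9->T, B9->T, B9->T, B9->T, B9->T, ...; outcomes B1=T, B2=F, B3=E, B4=F, B5=F, B6=F, B7=F, B8=F, B9=T, B9=F, B10=T, B11=T, B12=T, B12=F
input #3, d=6, p=5, u=-1: events B1->T, B3->S, B2->F, B4->T, B6->F, B7->F, B8->T, B9->T, B9->T, B9->T, B9->T, B9->T, B9->F, B10->F, ...; outcomes B1=T, B2=F, B3=S, B4=T, B6=F, B7=F, B8=T, B9=T, B9=F, B10=F, B11=F, B12=F
input #4, d=6, p=7, u=-3: events B1->T, B3->E, B2->F, B4->F, B5->T, B6->F, B7->F, B8->F, B9->T, B9->T, B9->T, B9->F, B10->F, B11->F, ...; outcomes B1=T, B2=F, B3=E, B4=F, B5=T, B6=F, B7=F, B8=F, B9=T, B9=F, B10=F, B11=F, B12=F
input #5, d=6, p=5, u=-3: events B1->T, B3->E, B2->F, B4->T, B6->F, B7->F, B8->T, B9->T, B9->T, B9->T, B9->T, B9->T, B9->F, B10->F, ...; outcomes B1=T, B2=F, B3=E, B4=T, B6=F, B7=F, B8=T, B9=T, B9=F, B10=F, B11=F, B12=F
union over all inputs: B1=T, B2=F, B3=S, B3=E, B4=T, B4=F, B5=T, B5=F, B6=F, B7=F, B8=T, B8=F, B9=T, B9=F, B10=T, B10=F, B11=T, B11=F, B12=T, B12=F (20 outcomes)
every size-1 subset falls short of the 20 outcomes (best: 14/20)
every size-2 subset falls short of the 20 outcomes (best: 19/20)
the canonical winner is {1, 2, 4}: size 3, full 20-outcome coverage, earliest index list among size-3 covers
Answer: 1, 2, 4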